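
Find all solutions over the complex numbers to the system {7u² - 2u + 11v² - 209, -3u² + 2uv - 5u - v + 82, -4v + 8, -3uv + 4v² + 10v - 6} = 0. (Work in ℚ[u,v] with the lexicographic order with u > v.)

Compute a lex Gröbner basis by Buchberger's algorithm.
f_1 = 7u² - 2u + 11v² - 209, LT = u².
f_2 = -3u² + 2uv - 5u - v + 82, LT = u².
f_3 = -4v + 8, LT = v.
f_4 = -3uv + 4v² + 10v - 6, LT = uv.

S(f_1,f_2): lcm = u². S = ⅔uv - 41/21u + 11/7v² - ⅓v - 53/21.
  reduce S modulo (f_1, f_2, f_3, f_4):
  remainder -13/21u + 65/21 ≠ 0; add h_5 = -13/21u + 65/21 to the basis.

The other S-polynomials (S(f_1,f_3), S(f_1,f_4), S(f_2,f_3), S(f_2,f_4), S(f_3,f_4), S(f_1,h_5), S(f_2,h_5), S(f_3,h_5), S(f_4,h_5)) all reduce to 0 modulo the current basis, so we have a Gröbner basis.
Inter-reduce: drop elements whose leading term is divisible by another's, tail-reduce, and make monic.
Reduced Gröbner basis: {u - 5, v - 2}.

A lex Gröbner basis eliminates variables successively. Here v - 2 depends only on v, with roots {2}; lifting each root through the earlier basis elements recovers the full solutions.
  v = 2: the earlier basis element becomes u - 5 = 0, giving u = 5 — point (5, 2).

{(5, 2)}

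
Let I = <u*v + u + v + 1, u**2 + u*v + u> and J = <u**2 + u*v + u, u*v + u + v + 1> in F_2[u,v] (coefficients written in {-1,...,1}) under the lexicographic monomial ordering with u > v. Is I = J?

Yes, the ideals are equal.

For a fixed monomial order, each ideal has a unique reduced Gröbner basis; comparing bases decides equality.
Buchberger on the first generating set:
f_1 = u*v + u + v + 1, LT = u*v.
f_2 = u**2 + u*v + u, LT = u**2.

S(f_1,f_2): lcm = u**2*v. S = u**2 + u*v**2 + u.
  leading term u**2: subtract (1)·f_2 from u**2 + u*v**2 + u → u*v**2 + u*v
  leading term u*v**2: subtract (v)·f_1 from u*v**2 + u*v → v**2 + v
  leading term v**2: no divisor's leading term divides it; move v**2 to the remainder.
  leading term v: no divisor's leading term divides it; move v to the remainder.
  remainder v**2 + v ≠ 0; add g_3 = v**2 + v to the basis.

The other S-polynomials (S(f_1,g_3), S(f_2,g_3)) all reduce to 0 modulo the current basis, so we have a Gröbner basis.
Inter-reduce: drop elements whose leading term is divisible by another's, tail-reduce, and make monic.
Reduced Gröbner basis: {u**2 + v + 1, u*v + u + v + 1, v**2 + v}.

Buchberger on the second generating set:
h_1 = u**2 + u*v + u, LT = u**2.
h_2 = u*v + u + v + 1, LT = u*v.

S(h_1,h_2): lcm = u**2*v. S = u**2 + u*v**2 + u.
  leading term u**2: subtract (1)·h_1 from u**2 + u*v**2 + u → u*v**2 + u*v
  leading term u*v**2: subtract (v)·h_2 from u*v**2 + u*v → v**2 + v
  leading term v**2: no divisor's leading term divides it; move v**2 to the remainder.
  leading term v: no divisor's leading term divides it; move v to the remainder.
  remainder v**2 + v ≠ 0; add k_3 = v**2 + v to the basis.

The other S-polynomials (S(h_1,k_3), S(h_2,k_3)) all reduce to 0 modulo the current basis, so we have a Gröbner basis.
Inter-reduce: drop elements whose leading term is divisible by another's, tail-reduce, and make monic.
Reduced Gröbner basis: {u**2 + v + 1, u*v + u + v + 1, v**2 + v}.

The two bases agree; hence the ideals are identical.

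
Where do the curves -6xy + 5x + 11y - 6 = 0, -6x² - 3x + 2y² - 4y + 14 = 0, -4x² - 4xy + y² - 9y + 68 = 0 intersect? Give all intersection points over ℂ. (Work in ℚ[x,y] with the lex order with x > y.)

Compute a lex Gröbner basis by Buchberger's algorithm.
f_1 = -6xy + 5x + 11y - 6, LT = xy.
f_2 = -6x² - 3x + 2y² - 4y + 14, LT = x².
f_3 = -4x² - 4xy + y² - 9y + 68, LT = x².

S(f_1,f_2): lcm = x²y. S = -⅚x² - 7/3xy + x + ⅓y³ - ⅔y² + 7/3y.
  leading term x²: subtract (5/36)·f_2 from -⅚x² - 7/3xy + x + ⅓y³ - ⅔y² + 7/3y → -7/3xy + 17/12x + ⅓y³ - 17/18y² + 26/9y - 35/18
  leading term xy: subtract (7/18)·f_1 from -7/3xy + 17/12x + ⅓y³ - 17/18y² + 26/9y - 35/18 → -19/36x + ⅓y³ - 17/18y² - 25/18y + 7/18
  leading term x: no divisor's leading term divides it; move -19/36x to the remainder.
  leading term y³: no divisor's leading term divides it; move ⅓y³ to the remainder.
  leading term y²: no divisor's leading term divides it; move -17/18y² to the remainder.
  leading term y: no divisor's leading term divides it; move -25/18y to the remainder.
  leading term 1: no divisor's leading term divides it; move 7/18 to the remainder.
  remainder -19/36x + ⅓y³ - 17/18y² - 25/18y + 7/18 ≠ 0; add h_4 = -19/36x + ⅓y³ - 17/18y² - 25/18y + 7/18 to the basis.

S(f_1,f_3): lcm = x²y. S = -⅚x² - xy² - 11/6xy + x + ¼y³ - 9/4y² + 17y.
  leading term x²: subtract (5/36)·f_2 from -⅚x² - xy² - 11/6xy + x + ¼y³ - 9/4y² + 17y → -xy² - 11/6xy + 17/12x + ¼y³ - 91/36y² + 158/9y - 35/18
  leading term xy²: subtract (⅙y)·f_1 from -xy² - 11/6xy + 17/12x + ¼y³ - 91/36y² + 158/9y - 35/18 → -8/3xy + 17/12x + ¼y³ - 157/36y² + 167/9y - 35/18
  leading term xy: subtract (4/9)·f_1 from -8/3xy + 17/12x + ¼y³ - 157/36y² + 167/9y - 35/18 → -29/36x + ¼y³ - 157/36y² + 41/3y + 13/18
  leading term x: subtract (29/19)·h_4 from -29/36x + ¼y³ - 157/36y² + 41/3y + 13/18 → -59/228y³ - 1997/684y² + 5399/342y + 22/171
  leading term y³: no divisor's leading term divides it; move -59/228y³ to the remainder.
  leading term y²: no divisor's leading term divides it; move -1997/684y² to the remainder.
  leading term y: no divisor's leading term divides it; move 5399/342y to the remainder.
  leading term 1: no divisor's leading term divides it; move 22/171 to the remainder.
  remainder -59/228y³ - 1997/684y² + 5399/342y + 22/171 ≠ 0; add h_5 = -59/228y³ - 1997/684y² + 5399/342y + 22/171 to the basis.

S(f_2,f_3): lcm = x². S = -xy + ½x - 1/12y² - 19/12y + 44/3.
  leading term xy: subtract (⅙)·f_1 from -xy + ½x - 1/12y² - 19/12y + 44/3 → -⅓x - 1/12y² - 41/12y + 47/3
  leading term x: subtract (12/19)·h_4 from -⅓x - 1/12y² - 41/12y + 47/3 → -4/19y³ + 39/76y² - 193/76y + 293/19
  leading term y³: subtract (48/59)·h_5 from -4/19y³ + 39/76y² - 193/76y + 293/19 → 2045/708y² - 10891/708y + 2711/177
  leading term y²: no divisor's leading term divides it; move 2045/708y² to the remainder.
  leading term y: no divisor's leading term divides it; move -10891/708y to the remainder.
  leading term 1: no divisor's leading term divides it; move 2711/177 to the remainder.
  remainder 2045/708y² - 10891/708y + 2711/177 ≠ 0; add h_6 = 2045/708y² - 10891/708y + 2711/177 to the basis.

S(f_1,h_4): lcm = xy. S = -⅚x + 12/19y⁴ - 34/19y³ - 50/19y² - 125/114y + 1.
  leading term x: subtract (30/19)·h_4 from -⅚x + 12/19y⁴ - 34/19y³ - 50/19y² - 125/114y + 1 → 12/19y⁴ - 44/19y³ - 65/57y² + 125/114y + 22/57
  leading term y⁴: subtract (-144/59y)·h_5 from 12/19y⁴ - 44/19y³ - 65/57y² + 125/114y + 22/57 → -10584/1121y³ + 125741/3363y² + 9487/6726y + 22/57
  leading term y³: subtract (127008/3481)·h_5 from -10584/1121y³ + 125741/3363y² + 9487/6726y + 22/57 → 1502893/10443y² - 12000649/20886y - 44990/10443
  leading term y²: subtract (6011572/120655)·h_6 from 1502893/10443y² - 12000649/20886y - 44990/10443 → 46297673/241310y - 92595346/120655
  leading term y: no divisor's leading term divides it; move 46297673/241310y to the remainder.
  leading term 1: no divisor's leading term divides it; move -92595346/120655 to the remainder.
  remainder 46297673/241310y - 92595346/120655 ≠ 0; add h_7 = 46297673/241310y - 92595346/120655 to the basis.

The other S-polynomials (S(f_2,h_4), S(f_3,h_4), S(f_1,h_5), S(f_2,h_5), S(f_3,h_5), S(h_4,h_5), S(f_1,h_6), S(f_2,h_6), S(f_3,h_6), S(h_4,h_6), S(h_5,h_6), S(f_1,h_7), S(f_2,h_7), S(f_3,h_7), S(h_4,h_7), S(h_5,h_7), S(h_6,h_7)) all reduce to 0 modulo the current basis, so we have a Gröbner basis.
Inter-reduce: drop elements whose leading term is divisible by another's, tail-reduce, and make monic.
Reduced Gröbner basis: {x - 2, y - 4}.

Since the basis is lex-ordered, y - 4 is univariate in y. Its roots are {4}. Back-substituting each root into the other basis elements fixes the other coordinates.
  y = 4: the earlier basis element becomes x - 2 = 0, giving x = 2 — point (2, 4).
Substituting each solution back into the original system confirms all equations vanish.

{(2, 4)}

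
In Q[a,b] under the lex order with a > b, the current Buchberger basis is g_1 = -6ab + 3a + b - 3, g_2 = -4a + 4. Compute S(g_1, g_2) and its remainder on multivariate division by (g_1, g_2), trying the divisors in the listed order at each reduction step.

lcm(LM(g_1), LM(g_2)) = ab.
S = (lcm/LT(g_1))·g_1 − (lcm/LT(g_2))·g_2 = -1/2a + 5/6b + 1/2.
Reduce S modulo (g_1, g_2) in that order:
  leading term a: subtract (1/8)·g_2 from -1/2a + 5/6b + 1/2 → 5/6b
  leading term b: no divisor's leading term divides it; move 5/6b to the remainder.
The remainder 5/6b is nonzero, so it would be added as the next basis element.

S(g_1, g_2) = -1/2a + 5/6b + 1/2; remainder on division = 5/6b.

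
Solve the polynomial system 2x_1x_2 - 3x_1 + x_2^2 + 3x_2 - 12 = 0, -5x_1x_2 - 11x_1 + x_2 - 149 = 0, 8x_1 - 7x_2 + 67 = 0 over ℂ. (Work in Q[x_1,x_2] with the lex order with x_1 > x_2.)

Compute a lex Gröbner basis by Buchberger's algorithm.
f_1 = 2x_1x_2 - 3x_1 + x_2^2 + 3x_2 - 12, LT = x_1x_2.
f_2 = -5x_1x_2 - 11x_1 + x_2 - 149, LT = x_1x_2.
f_3 = 8x_1 - 7x_2 + 67, LT = x_1.

S(f_1,f_2): lcm = x_1x_2. S = -37/10x_1 + 1/2x_2^2 + 17/10x_2 - 179/5.
  leading term x_1: subtract (-37/80)·f_3 from -37/10x_1 + 1/2x_2^2 + 17/10x_2 - 179/5 → 1/2x_2^2 - 123/80x_2 - 77/16
  leading term x_2^2: no divisor's leading term divides it; move 1/2x_2^2 to the remainder.
  leading term x_2: no divisor's leading term divides it; move -123/80x_2 to the remainder.
  leading term 1: no divisor's leading term divides it; move -77/16 to the remainder.
  remainder 1/2x_2^2 - 123/80x_2 - 77/16 ≠ 0; add h_4 = 1/2x_2^2 - 123/80x_2 - 77/16 to the basis.

S(f_1,f_3): lcm = x_1x_2. S = -3/2x_1 + 11/8x_2^2 - 55/8x_2 - 6.
  leading term x_1: subtract (-3/16)·f_3 from -3/2x_1 + 11/8x_2^2 - 55/8x_2 - 6 → 11/8x_2^2 - 131/16x_2 + 105/16
  leading term x_2^2: subtract (11/4)·h_4 from 11/8x_2^2 - 131/16x_2 + 105/16 → -1267/320x_2 + 1267/64
  leading term x_2: no divisor's leading term divides it; move -1267/320x_2 to the remainder.
  leading term 1: no divisor's leading term divides it; move 1267/64 to the remainder.
  remainder -1267/320x_2 + 1267/64 ≠ 0; add h_5 = -1267/320x_2 + 1267/64 to the basis.

The other S-polynomials (S(f_2,f_3), S(f_1,h_4), S(f_2,h_4), S(f_3,h_4), S(f_1,h_5), S(f_2,h_5), S(f_3,h_5), S(h_4,h_5)) all reduce to 0 modulo the current basis, so we have a Gröbner basis.
Inter-reduce: drop elements whose leading term is divisible by another's, tail-reduce, and make monic.
Reduced Gröbner basis: {x_1 + 4, x_2 - 5}.

From the last basis element, x_2 - 5 = 0, so x_2 takes values in {5}. Each choice, substituted upward through the basis, yields the corresponding point(s) of the solution set.
  x_2 = 5: the earlier basis element becomes x_1 + 4 = 0, giving x_1 = -4 — point (-4, 5).
Each listed point satisfies every original equation (direct substitution).

{(-4, 5)}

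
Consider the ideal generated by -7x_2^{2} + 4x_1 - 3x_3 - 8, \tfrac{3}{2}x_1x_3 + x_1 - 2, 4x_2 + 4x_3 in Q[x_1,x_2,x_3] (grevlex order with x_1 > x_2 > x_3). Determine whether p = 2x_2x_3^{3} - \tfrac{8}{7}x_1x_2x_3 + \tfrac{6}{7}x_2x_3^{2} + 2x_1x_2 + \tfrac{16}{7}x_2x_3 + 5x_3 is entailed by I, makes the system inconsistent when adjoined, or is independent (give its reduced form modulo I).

First compute the reduced Gröbner basis of I by Buchberger's algorithm.
f_1 = -7x_2^{2} + 4x_1 - 3x_3 - 8, LT = x_2^{2}.
f_2 = \tfrac{3}{2}x_1x_3 + x_1 - 2, LT = x_1x_3.
f_3 = 4x_2 + 4x_3, LT = x_2.

S(f_1,f_3): lcm = x_2^{2}. S = -x_2x_3 - \tfrac{4}{7}x_1 + \tfrac{3}{7}x_3 + \tfrac{8}{7}.
  leading term x_2x_3: subtract (-\tfrac{1}{4}x_3)·f_3 from -x_2x_3 - \tfrac{4}{7}x_1 + \tfrac{3}{7}x_3 + \tfrac{8}{7} → x_3^{2} - \tfrac{4}{7}x_1 + \tfrac{3}{7}x_3 + \tfrac{8}{7}
  leading term x_3^{2}: no divisor's leading term divides it; move x_3^{2} to the remainder.
  leading term x_1: no divisor's leading term divides it; move -\tfrac{4}{7}x_1 to the remainder.
  leading term x_3: no divisor's leading term divides it; move \tfrac{3}{7}x_3 to the remainder.
  leading term 1: no divisor's leading term divides it; move \tfrac{8}{7} to the remainder.
  remainder x_3^{2} - \tfrac{4}{7}x_1 + \tfrac{3}{7}x_3 + \tfrac{8}{7} ≠ 0; add h_4 = x_3^{2} - \tfrac{4}{7}x_1 + \tfrac{3}{7}x_3 + \tfrac{8}{7} to the basis.

S(f_2,h_4): lcm = x_1x_3^{2}. S = \tfrac{4}{7}x_1^{2} + \tfrac{5}{21}x_1x_3 - \tfrac{8}{7}x_1 - \tfrac{4}{3}x_3.
  leading term x_1^{2}: no divisor's leading term divides it; move \tfrac{4}{7}x_1^{2} to the remainder.
  leading term x_1x_3: subtract (\tfrac{10}{63})·f_2 from \tfrac{5}{21}x_1x_3 - \tfrac{8}{7}x_1 - \tfrac{4}{3}x_3 → -\tfrac{82}{63}x_1 - \tfrac{4}{3}x_3 + \tfrac{20}{63}
  leading term x_1: no divisor's leading term divides it; move -\tfrac{82}{63}x_1 to the remainder.
  leading term x_3: no divisor's leading term divides it; move -\tfrac{4}{3}x_3 to the remainder.
  leading term 1: no divisor's leading term divides it; move \tfrac{20}{63} to the remainder.
  remainder \tfrac{4}{7}x_1^{2} - \tfrac{82}{63}x_1 - \tfrac{4}{3}x_3 + \tfrac{20}{63} ≠ 0; add h_5 = \tfrac{4}{7}x_1^{2} - \tfrac{82}{63}x_1 - \tfrac{4}{3}x_3 + \tfrac{20}{63} to the basis.

The other S-polynomials (S(f_1,f_2), S(f_2,f_3), S(f_1,h_4), S(f_3,h_4), S(f_1,h_5), S(f_2,h_5), S(f_3,h_5), S(h_4,h_5)) all reduce to 0 modulo the current basis, so we have a Gröbner basis.
Inter-reduce: drop elements whose leading term is divisible by another's, tail-reduce, and make monic.
Reduced Gröbner basis: {x_1^{2} - \tfrac{41}{18}x_1 - \tfrac{7}{3}x_3 + \tfrac{5}{9}, x_1x_3 + \tfrac{2}{3}x_1 - \tfrac{4}{3}, x_3^{2} - \tfrac{4}{7}x_1 + \tfrac{3}{7}x_3 + \tfrac{8}{7}, x_2 + x_3}.
Label its elements g_1 = x_1^{2} - \tfrac{41}{18}x_1 - \tfrac{7}{3}x_3 + \tfrac{5}{9}, g_2 = x_1x_3 + \tfrac{2}{3}x_1 - \tfrac{4}{3}, g_3 = x_3^{2} - \tfrac{4}{7}x_1 + \tfrac{3}{7}x_3 + \tfrac{8}{7}, g_4 = x_2 + x_3.

Reduce p = 2x_2x_3^{3} - \tfrac{8}{7}x_1x_2x_3 + \tfrac{6}{7}x_2x_3^{2} + 2x_1x_2 + \tfrac{16}{7}x_2x_3 + 5x_3 modulo G:
  leading term x_2x_3^{3}: subtract (2x_2x_3)·g_3 from 2x_2x_3^{3} - \tfrac{8}{7}x_1x_2x_3 + \tfrac{6}{7}x_2x_3^{2} + 2x_1x_2 + \tfrac{16}{7}x_2x_3 + 5x_3 → 2x_1x_2 + 5x_3
  leading term x_1x_2: subtract (2x_1)·g_4 from 2x_1x_2 + 5x_3 → -2x_1x_3 + 5x_3
  leading term x_1x_3: subtract (-2)·g_2 from -2x_1x_3 + 5x_3 → \tfrac{4}{3}x_1 + 5x_3 - \tfrac{8}{3}
  leading term x_1: no divisor's leading term divides it; move \tfrac{4}{3}x_1 to the remainder.
  leading term x_3: no divisor's leading term divides it; move 5x_3 to the remainder.
  leading term 1: no divisor's leading term divides it; move -\tfrac{8}{3} to the remainder.
  normal form = \tfrac{4}{3}x_1 + 5x_3 - \tfrac{8}{3}.
The normal form is nonzero, so p ∉ I. Since p minus its normal form lies in I, I + (p) = I + (r) where r = \tfrac{4}{3}x_1 + 5x_3 - \tfrac{8}{3}; decide whether this ideal is the whole ring.
Run Buchberger on G together with r (pairs among the g_i already reduce to 0 since G is a Gröbner basis):
g_1 = x_1^{2} - \tfrac{41}{18}x_1 - \tfrac{7}{3}x_3 + \tfrac{5}{9}, LT = x_1^{2}.
g_2 = x_1x_3 + \tfrac{2}{3}x_1 - \tfrac{4}{3}, LT = x_1x_3.
g_3 = x_3^{2} - \tfrac{4}{7}x_1 + \tfrac{3}{7}x_3 + \tfrac{8}{7}, LT = x_3^{2}.
g_4 = x_2 + x_3, LT = x_2.
r = \tfrac{4}{3}x_1 + 5x_3 - \tfrac{8}{3}, LT = x_1.

S(g_1,r): lcm = x_1^{2}. S = -\tfrac{15}{4}x_1x_3 - \tfrac{5}{18}x_1 - \tfrac{7}{3}x_3 + \tfrac{5}{9}.
  leading term x_1x_3: subtract (-\tfrac{15}{4})·g_2 from -\tfrac{15}{4}x_1x_3 - \tfrac{5}{18}x_1 - \tfrac{7}{3}x_3 + \tfrac{5}{9} → \tfrac{20}{9}x_1 - \tfrac{7}{3}x_3 - \tfrac{40}{9}
  leading term x_1: subtract (\tfrac{5}{3})·r from \tfrac{20}{9}x_1 - \tfrac{7}{3}x_3 - \tfrac{40}{9} → -\tfrac{32}{3}x_3
  leading term x_3: no divisor's leading term divides it; move -\tfrac{32}{3}x_3 to the remainder.
  remainder -\tfrac{32}{3}x_3 ≠ 0; add m_6 = -\tfrac{32}{3}x_3 to the basis.

The other S-polynomials (S(g_1,g_2), S(g_1,g_3), S(g_1,g_4), S(g_2,g_3), S(g_2,g_4), S(g_2,r), S(g_3,g_4), S(g_3,r), S(g_4,r), S(g_1,m_6), S(g_2,m_6), S(g_3,m_6), S(g_4,m_6), S(r,m_6)) all reduce to 0 modulo the current basis, so we have a Gröbner basis.
Inter-reduce: drop elements whose leading term is divisible by another's, tail-reduce, and make monic.
Reduced Gröbner basis: {x_1 - 2, x_2, x_3}.
The reduced Gröbner basis of I + (p) is {x_1 - 2, x_2, x_3} ≠ {1}, a proper ideal, so the enlarged system stays consistent: p is independent of I, with normal form \tfrac{4}{3}x_1 + 5x_3 - \tfrac{8}{3}.

2x_2x_3^{3} - \tfrac{8}{7}x_1x_2x_3 + \tfrac{6}{7}x_2x_3^{2} + 2x_1x_2 + \tfrac{16}{7}x_2x_3 + 5x_3 is independent of I; its normal form modulo I is \tfrac{4}{3}x_1 + 5x_3 - \tfrac{8}{3}.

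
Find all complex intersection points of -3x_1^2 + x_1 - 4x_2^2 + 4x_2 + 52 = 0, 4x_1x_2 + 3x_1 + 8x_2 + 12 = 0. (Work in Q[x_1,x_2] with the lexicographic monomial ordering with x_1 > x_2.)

{(4, -1), (-4, 0), (-11/6 - sqrt(10)/6, 1/4 + sqrt(10)), (-11/6 + sqrt(10)/6, 1/4 - sqrt(10))}

Compute a lex Gröbner basis by Buchberger's algorithm.
f_1 = -3x_1^2 + x_1 - 4x_2^2 + 4x_2 + 52, LT = x_1^2.
f_2 = 4x_1x_2 + 3x_1 + 8x_2 + 12, LT = x_1x_2.

S(f_1,f_2): lcm = x_1^2x_2. S = -3/4x_1^2 - 7/3x_1x_2 - 3x_1 + 4/3x_2^3 - 4/3x_2^2 - 52/3x_2.
  reduce S modulo (f_1, f_2):
  remainder -3/2x_1 + 4/3x_2^3 - 1/3x_2^2 - 41/3x_2 - 6 ≠ 0; add h_3 = -3/2x_1 + 4/3x_2^3 - 1/3x_2^2 - 41/3x_2 - 6 to the basis.

S(f_2,h_3): lcm = x_1x_2. S = 3/4x_1 + 8/9x_2^4 - 2/9x_2^3 - 82/9x_2^2 - 2x_2 + 3.
  reduce S modulo (f_1, f_2, h_3):
  remainder 8/9x_2^4 + 4/9x_2^3 - 167/18x_2^2 - 53/6x_2 ≠ 0; add h_4 = 8/9x_2^4 + 4/9x_2^3 - 167/18x_2^2 - 53/6x_2 to the basis.

The other S-polynomials (S(f_1,h_3), S(f_1,h_4), S(f_2,h_4), S(h_3,h_4)) all reduce to 0 modulo the current basis, so we have a Gröbner basis.
Inter-reduce: drop elements whose leading term is divisible by another's, tail-reduce, and make monic.
Reduced Gröbner basis: {x_1 - 8/9x_2^3 + 2/9x_2^2 + 82/9x_2 + 4, x_2^4 + 1/2x_2^3 - 167/16x_2^2 - 159/16x_2}.

From the last basis element, x_2^4 + 1/2x_2^3 - 167/16x_2^2 - 159/16x_2 = 0, so x_2 takes values in {-1, 0, 1/4 + sqrt(10), 1/4 - sqrt(10)}. Each choice, substituted upward through the basis, yields the corresponding point(s) of the solution set.
  x_2 = -1: the earlier basis element becomes x_1 - 4 = 0, giving x_1 = 4 — point (4, -1).
  x_2 = 0: the earlier basis element becomes x_1 + 4 = 0, giving x_1 = -4 — point (-4, 0).
  x_2 = 1/4 + sqrt(10): the earlier basis element becomes x_1 + sqrt(10)/6 + 11/6 = 0, giving x_1 = -11/6 - sqrt(10)/6 — point (-11/6 - sqrt(10)/6, 1/4 + sqrt(10)).
  x_2 = 1/4 - sqrt(10): the earlier basis element becomes x_1 - sqrt(10)/6 + 11/6 = 0, giving x_1 = -11/6 + sqrt(10)/6 — point (-11/6 + sqrt(10)/6, 1/4 - sqrt(10)).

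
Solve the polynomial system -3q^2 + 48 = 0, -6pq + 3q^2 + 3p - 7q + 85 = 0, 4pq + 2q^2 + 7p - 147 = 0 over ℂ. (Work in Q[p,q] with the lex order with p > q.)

{(5, 4)}

Compute a lex Gröbner basis by Buchberger's algorithm.
f_1 = -3q^2 + 48, LT = q^2.
f_2 = -6pq + 3p + 3q^2 - 7q + 85, LT = pq.
f_3 = 4pq + 7p + 2q^2 - 147, LT = pq.

S(f_1,f_2): lcm = pq^2. S = 1/2pq - 16p + 1/2q^3 - 7/6q^2 + 85/6q.
  reduce S modulo (f_1, f_2, f_3):
  remainder -63/4p + 259/12q - 91/12 ≠ 0; add h_4 = -63/4p + 259/12q - 91/12 to the basis.

S(f_1,f_3): lcm = pq^2. S = -7/4pq - 16p - 1/2q^3 + 147/4q.
  reduce S modulo (f_1, f_2, f_3, h_4):
  remainder 23/3q - 92/3 ≠ 0; add h_5 = 23/3q - 92/3 to the basis.

The other S-polynomials (S(f_2,f_3), S(f_1,h_4), S(f_2,h_4), S(f_3,h_4), S(f_1,h_5), S(f_2,h_5), S(f_3,h_5), S(h_4,h_5)) all reduce to 0 modulo the current basis, so we have a Gröbner basis.
Inter-reduce: drop elements whose leading term is divisible by another's, tail-reduce, and make monic.
Reduced Gröbner basis: {p - 5, q - 4}.

A lex Gröbner basis eliminates variables successively. Here q - 4 depends only on q, with roots {4}; lifting each root through the earlier basis elements recovers the full solutions.
  q = 4: the earlier basis element becomes p - 5 = 0, giving p = 5 — point (5, 4).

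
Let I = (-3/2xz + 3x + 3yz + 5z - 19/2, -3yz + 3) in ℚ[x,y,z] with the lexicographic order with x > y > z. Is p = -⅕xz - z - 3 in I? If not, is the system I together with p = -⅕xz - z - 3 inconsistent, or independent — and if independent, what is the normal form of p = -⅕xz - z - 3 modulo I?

First compute the reduced Gröbner basis of I by Buchberger's algorithm.
f_1 = -3/2xz + 3x + 3yz + 5z - 19/2, LT = xz.
f_2 = -3yz + 3, LT = yz.

S(f_1,f_2): lcm = xyz. S = -2xy + x - 2y²z - 10/3yz + 19/3y.
  leading term xy: no divisor's leading term divides it; move -2xy to the remainder.
  leading term x: no divisor's leading term divides it; move x to the remainder.
  leading term y²z: subtract (⅔y)·f_2 from -2y²z - 10/3yz + 19/3y → -10/3yz + 13/3y
  leading term yz: subtract (10/9)·f_2 from -10/3yz + 13/3y → 13/3y - 10/3
  leading term y: no divisor's leading term divides it; move 13/3y to the remainder.
  leading term 1: no divisor's leading term divides it; move -10/3 to the remainder.
  remainder -2xy + x + 13/3y - 10/3 ≠ 0; add h_3 = -2xy + x + 13/3y - 10/3 to the basis.

The other S-polynomials (S(f_1,h_3), S(f_2,h_3)) all reduce to 0 modulo the current basis, so we have a Gröbner basis.
Inter-reduce: drop elements whose leading term is divisible by another's, tail-reduce, and make monic.
Reduced Gröbner basis: {xy - ½x - 13/6y + 5/3, xz - 2x - 10/3z + 13/3, yz - 1}.
Label its elements g_1 = xy - ½x - 13/6y + 5/3, g_2 = xz - 2x - 10/3z + 13/3, g_3 = yz - 1.

Reduce p = -⅕xz - z - 3 modulo G:
  leading term xz: subtract (-⅕)·g_2 from -⅕xz - z - 3 → -⅖x - 5/3z - 32/15
  leading term x: no divisor's leading term divides it; move -⅖x to the remainder.
  leading term z: no divisor's leading term divides it; move -5/3z to the remainder.
  leading term 1: no divisor's leading term divides it; move -32/15 to the remainder.
  normal form = -⅖x - 5/3z - 32/15.
The normal form is nonzero, so p ∉ I. Since p minus its normal form lies in I, I + (p) = I + (r) where r = -⅖x - 5/3z - 32/15; decide whether this ideal is the whole ring.
Run Buchberger on G together with r (pairs among the g_i already reduce to 0 since G is a Gröbner basis):
g_1 = xy - ½x - 13/6y + 5/3, LT = xy.
g_2 = xz - 2x - 10/3z + 13/3, LT = xz.
g_3 = yz - 1, LT = yz.
r = -⅖x - 5/3z - 32/15, LT = x.

S(g_1,r): lcm = xy. S = -½x - 25/6yz - 15/2y + 5/3.
  leading term x: subtract (5/4)·r from -½x - 25/6yz - 15/2y + 5/3 → -25/6yz - 15/2y + 25/12z + 13/3
  leading term yz: subtract (-25/6)·g_3 from -25/6yz - 15/2y + 25/12z + 13/3 → -15/2y + 25/12z + ⅙
  leading term y: no divisor's leading term divides it; move -15/2y to the remainder.
  leading term z: no divisor's leading term divides it; move 25/12z to the remainder.
  leading term 1: no divisor's leading term divides it; move ⅙ to the remainder.
  remainder -15/2y + 25/12z + ⅙ ≠ 0; add m_5 = -15/2y + 25/12z + ⅙ to the basis.

S(g_2,r): lcm = xz. S = -2x - 25/6z² - 26/3z + 13/3.
  leading term x: subtract (5)·r from -2x - 25/6z² - 26/3z + 13/3 → -25/6z² - ⅓z + 15
  leading term z²: no divisor's leading term divides it; move -25/6z² to the remainder.
  leading term z: no divisor's leading term divides it; move -⅓z to the remainder.
  leading term 1: no divisor's leading term divides it; move 15 to the remainder.
  remainder -25/6z² - ⅓z + 15 ≠ 0; add m_6 = -25/6z² - ⅓z + 15 to the basis.

The other S-polynomials (S(g_1,g_2), S(g_1,g_3), S(g_2,g_3), S(g_3,r), S(g_1,m_5), S(g_2,m_5), S(g_3,m_5), S(r,m_5), S(g_1,m_6), S(g_2,m_6), S(g_3,m_6), S(r,m_6), S(m_5,m_6)) all reduce to 0 modulo the current basis, so we have a Gröbner basis.
Inter-reduce: drop elements whose leading term is divisible by another's, tail-reduce, and make monic.
Reduced Gröbner basis: {x + 25/6z + 16/3, y - 5/18z - 1/45, z² + 2/25z - 18/5}.
The reduced Gröbner basis of I + (p) is {x + 25/6z + 16/3, y - 5/18z - 1/45, z² + 2/25z - 18/5} ≠ {1}, a proper ideal, so the enlarged system stays consistent: p is independent of I, with normal form -⅖x - 5/3z - 32/15.

-⅕xz - z - 3 is independent of I; its normal form modulo I is -⅖x - 5/3z - 32/15.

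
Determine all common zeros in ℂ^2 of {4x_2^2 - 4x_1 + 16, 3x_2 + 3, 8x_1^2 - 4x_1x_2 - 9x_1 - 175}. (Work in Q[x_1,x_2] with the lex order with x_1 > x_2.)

Compute a lex Gröbner basis by Buchberger's algorithm.
f_1 = -4x_1 + 4x_2^2 + 16, LT = x_1.
f_2 = 3x_2 + 3, LT = x_2.
f_3 = 8x_1^2 - 4x_1x_2 - 9x_1 - 175, LT = x_1^2.

The S-polynomials (S(f_1,f_2), S(f_1,f_3), S(f_2,f_3)) all reduce to 0 modulo the current basis, so we have a Gröbner basis.
Inter-reduce: drop elements whose leading term is divisible by another's, tail-reduce, and make monic.
Reduced Gröbner basis: {x_1 - 5, x_2 + 1}.

Elimination: the polynomial x_2 + 1 lies in the elimination ideal for x_2, so x_2 ∈ {-1}. For each such x_2, the remaining basis elements (now univariate) give the rest of the solution.
  x_2 = -1: the earlier basis element becomes x_1 - 5 = 0, giving x_1 = 5 — point (5, -1).
Substituting each solution back into the original system confirms all equations vanish.

{(5, -1)}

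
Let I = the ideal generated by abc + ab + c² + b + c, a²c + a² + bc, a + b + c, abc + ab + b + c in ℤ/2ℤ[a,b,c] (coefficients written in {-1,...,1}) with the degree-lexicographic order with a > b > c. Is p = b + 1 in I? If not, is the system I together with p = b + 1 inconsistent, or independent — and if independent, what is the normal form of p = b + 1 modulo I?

First compute the reduced Gröbner basis of I by Buchberger's algorithm.
f_1 = abc + ab + c² + b + c, LT = abc.
f_2 = a²c + a² + bc, LT = a²c.
f_3 = a + b + c, LT = a.
f_4 = abc + ab + b + c, LT = abc.

S(f_1,f_2): lcm = a²bc. S = ac² + b²c + ab + ac.
  leading term ac²: subtract (c²)·f_3 from ac² + b²c + ab + ac → b²c + bc² + c³ + ab + ac
  leading term b²c: no divisor's leading term divides it; move b²c to the remainder.
  leading term bc²: no divisor's leading term divides it; move bc² to the remainder.
  leading term c³: no divisor's leading term divides it; move c³ to the remainder.
  leading term ab: subtract (b)·f_3 from ab + ac → ac + b² + bc
  leading term ac: subtract (c)·f_3 from ac + b² + bc → b² + c²
  leading term b²: no divisor's leading term divides it; move b² to the remainder.
  leading term c²: no divisor's leading term divides it; move c² to the remainder.
  remainder b²c + bc² + c³ + b² + c² ≠ 0; add h_5 = b²c + bc² + c³ + b² + c² to the basis.

S(f_1,f_3): lcm = abc. S = b²c + bc² + ab + c² + b + c.
  leading term b²c: subtract (1)·h_5 from b²c + bc² + ab + c² + b + c → c³ + ab + b² + b + c
  leading term c³: no divisor's leading term divides it; move c³ to the remainder.
  leading term ab: subtract (b)·f_3 from ab + b² + b + c → bc + b + c
  leading term bc: no divisor's leading term divides it; move bc to the remainder.
  leading term b: no divisor's leading term divides it; move b to the remainder.
  leading term c: no divisor's leading term divides it; move c to the remainder.
  remainder c³ + bc + b + c ≠ 0; add h_6 = c³ + bc + b + c to the basis.

S(f_1,f_4): lcm = abc. S = c².
  leading term c²: no divisor's leading term divides it; move c² to the remainder.
  remainder c² ≠ 0; add h_7 = c² to the basis.

S(f_2,f_3): lcm = a²c. S = abc + ac² + a² + bc.
  leading term abc: subtract (1)·f_1 from abc + ac² + a² + bc → ac² + a² + ab + bc + c² + b + c
  leading term ac²: subtract (c²)·f_3 from ac² + a² + ab + bc + c² + b + c → bc² + c³ + a² + ab + bc + c² + b + c
  leading term bc²: subtract (b)·h_7 from bc² + c³ + a² + ab + bc + c² + b + c → c³ + a² + ab + bc + c² + b + c
  leading term c³: subtract (1)·h_6 from c³ + a² + ab + bc + c² + b + c → a² + ab + c²
  leading term a²: subtract (a)·f_3 from a² + ab + c² → ac + c²
  leading term ac: subtract (c)·f_3 from ac + c² → bc
  leading term bc: no divisor's leading term divides it; move bc to the remainder.
  remainder bc ≠ 0; add h_8 = bc to the basis.

S(f_2,f_4): lcm = a²bc. S = b²c + ab + ac.
  leading term b²c: subtract (1)·h_5 from b²c + ab + ac → bc² + c³ + ab + ac + b² + c²
  leading term bc²: subtract (b)·h_7 from bc² + c³ + ab + ac + b² + c² → c³ + ab + ac + b² + c²
  leading term c³: subtract (1)·h_6 from c³ + ab + ac + b² + c² → ab + ac + b² + bc + c² + b + c
  leading term ab: subtract (b)·f_3 from ab + ac + b² + bc + c² + b + c → ac + c² + b + c
  leading term ac: subtract (c)·f_3 from ac + c² + b + c → bc + b + c
  leading term bc: subtract (1)·h_8 from bc + b + c → b + c
  leading term b: no divisor's leading term divides it; move b to the remainder.
  leading term c: no divisor's leading term divides it; move c to the remainder.
  remainder b + c ≠ 0; add h_9 = b + c to the basis.

The other S-polynomials (S(f_3,f_4), S(f_1,h_5), S(f_2,h_5), S(f_3,h_5), S(f_4,h_5), S(f_1,h_6), S(f_2,h_6), S(f_3,h_6), S(f_4,h_6), S(h_5,h_6), S(f_1,h_7), S(f_2,h_7), S(f_3,h_7), S(f_4,h_7), S(h_5,h_7), S(h_6,h_7), S(f_1,h_8), S(f_2,h_8), S(f_3,h_8), S(f_4,h_8), S(h_5,h_8), S(h_6,h_8), S(h_7,h_8), S(f_1,h_9), S(f_2,h_9), S(f_3,h_9), S(f_4,h_9), S(h_5,h_9), S(h_6,h_9), S(h_7,h_9), S(h_8,h_9)) all reduce to 0 modulo the current basis, so we have a Gröbner basis.
Inter-reduce: drop elements whose leading term is divisible by another's, tail-reduce, and make monic.
Reduced Gröbner basis: {c², a, b + c}.
Label its elements g_1 = c², g_2 = a, g_3 = b + c.

Reduce p = b + 1 modulo G:
  leading term b: subtract (1)·g_3 from b + 1 → c + 1
  leading term c: no divisor's leading term divides it; move c to the remainder.
  leading term 1: no divisor's leading term divides it; move 1 to the remainder.
  normal form = c + 1.
The normal form is nonzero, so p ∉ I. Since p minus its normal form lies in I, I + (p) = I + (r) where r = c + 1; decide whether this ideal is the whole ring.
Run Buchberger on G together with r (pairs among the g_i already reduce to 0 since G is a Gröbner basis):
g_1 = c², LT = c².
g_2 = a, LT = a.
g_3 = b + c, LT = b.
r = c + 1, LT = c.

S(g_1,r): lcm = c². S = c.
  leading term c: subtract (1)·r from c → 1
  leading term 1: no divisor's leading term divides it; move 1 to the remainder.
  remainder 1 ≠ 0; add m_5 = 1 to the basis.

The other S-polynomials (S(g_1,g_2), S(g_1,g_3), S(g_2,g_3), S(g_2,r), S(g_3,r), S(g_1,m_5), S(g_2,m_5), S(g_3,m_5), S(r,m_5)) all reduce to 0 modulo the current basis, so we have a Gröbner basis.
Inter-reduce: drop elements whose leading term is divisible by another's, tail-reduce, and make monic.
Reduced Gröbner basis: {1}.
The reduced Gröbner basis of I + (p) is {1}: the ideal is the whole ring, so the enlarged system has no common solution — adjoining p is inconsistent.

Adjoining b + 1 makes the ideal the whole ring: the system is inconsistent.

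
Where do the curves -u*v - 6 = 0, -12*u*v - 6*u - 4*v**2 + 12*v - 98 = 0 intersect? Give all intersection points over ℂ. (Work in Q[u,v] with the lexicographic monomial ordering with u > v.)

Compute a lex Gröbner basis by Buchberger's algorithm.
f_1 = -u*v - 6, LT = u*v.
f_2 = -12*u*v - 6*u - 4*v**2 + 12*v - 98, LT = u*v.

S(f_1,f_2): lcm = u*v. S = -1/2*u - 1/3*v**2 + v - 13/6.
  leading term u: no divisor's leading term divides it; move -1/2*u to the remainder.
  leading term v**2: no divisor's leading term divides it; move -1/3*v**2 to the remainder.
  leading term v: no divisor's leading term divides it; move v to the remainder.
  leading term 1: no divisor's leading term divides it; move -13/6 to the remainder.
  remainder -1/2*u - 1/3*v**2 + v - 13/6 ≠ 0; add h_3 = -1/2*u - 1/3*v**2 + v - 13/6 to the basis.

S(f_1,h_3): lcm = u*v. S = -2/3*v**3 + 2*v**2 - 13/3*v + 6.
  leading term v**3: no divisor's leading term divides it; move -2/3*v**3 to the remainder.
  leading term v**2: no divisor's leading term divides it; move 2*v**2 to the remainder.
  leading term v: no divisor's leading term divides it; move -13/3*v to the remainder.
  leading term 1: no divisor's leading term divides it; move 6 to the remainder.
  remainder -2/3*v**3 + 2*v**2 - 13/3*v + 6 ≠ 0; add h_4 = -2/3*v**3 + 2*v**2 - 13/3*v + 6 to the basis.

The other S-polynomials (S(f_2,h_3), S(f_1,h_4), S(f_2,h_4), S(h_3,h_4)) all reduce to 0 modulo the current basis, so we have a Gröbner basis.
Inter-reduce: drop elements whose leading term is divisible by another's, tail-reduce, and make monic.
Reduced Gröbner basis: {u + 2/3*v**2 - 2*v + 13/3, v**3 - 3*v**2 + 13/2*v - 9}.

Elimination: the polynomial v**3 - 3*v**2 + 13/2*v - 9 lies in the elimination ideal for v, so v ∈ {2, 1/2 - sqrt(17)*I/2, 1/2 + sqrt(17)*I/2}. For each such v, the remaining basis elements (now univariate) give the rest of the solution.
  v = 2: the earlier basis element becomes u + 3 = 0, giving u = -3 — point (-3, 2).
  v = 1/2 - sqrt(17)*I/2: the earlier basis element becomes u + 2/3 + 2*sqrt(17)*I/3 = 0, giving u = -2/3 - 2*sqrt(17)*I/3 — point (-2/3 - 2*sqrt(17)*I/3, 1/2 - sqrt(17)*I/2).
  v = 1/2 + sqrt(17)*I/2: the earlier basis element becomes u + 2/3 - 2*sqrt(17)*I/3 = 0, giving u = -2/3 + 2*sqrt(17)*I/3 — point (-2/3 + 2*sqrt(17)*I/3, 1/2 + sqrt(17)*I/2).
Check: every point annihilates each of the original generators.

{(-3, 2), (-2/3 - 2*sqrt(17)*I/3, 1/2 - sqrt(17)*I/2), (-2/3 + 2*sqrt(17)*I/3, 1/2 + sqrt(17)*I/2)}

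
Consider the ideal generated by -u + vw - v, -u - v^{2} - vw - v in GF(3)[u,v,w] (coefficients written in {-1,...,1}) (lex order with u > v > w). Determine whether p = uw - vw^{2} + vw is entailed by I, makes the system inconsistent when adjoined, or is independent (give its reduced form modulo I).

uw - vw^{2} + vw lies in I (it reduces to 0).

First compute the reduced Gröbner basis of I by Buchberger's algorithm.
f_1 = -u + vw - v, LT = u.
f_2 = -u - v^{2} - vw - v, LT = u.

S(f_1,f_2): lcm = u. S = -v^{2} + vw.
  reduce S modulo (f_1, f_2):
  remainder -v^{2} + vw ≠ 0; add h_3 = -v^{2} + vw to the basis.

The other S-polynomials (S(f_1,h_3), S(f_2,h_3)) all reduce to 0 modulo the current basis, so we have a Gröbner basis.
Inter-reduce: drop elements whose leading term is divisible by another's, tail-reduce, and make monic.
Reduced Gröbner basis: {u - vw + v, v^{2} - vw}.
Label its elements g_1 = u - vw + v, g_2 = v^{2} - vw.

Reduce p = uw - vw^{2} + vw modulo G:
  leading term uw: subtract (w)·g_1 from uw - vw^{2} + vw → 0
  normal form = 0.
Since the normal form is 0, p ∈ I.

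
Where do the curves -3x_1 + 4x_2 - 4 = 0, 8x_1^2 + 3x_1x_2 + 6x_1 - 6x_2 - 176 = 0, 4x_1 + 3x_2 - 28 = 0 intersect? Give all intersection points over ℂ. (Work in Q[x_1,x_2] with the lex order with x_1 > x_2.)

{(4, 4)}

Compute a lex Gröbner basis by Buchberger's algorithm.
f_1 = -3x_1 + 4x_2 - 4, LT = x_1.
f_2 = 8x_1^2 + 3x_1x_2 + 6x_1 - 6x_2 - 176, LT = x_1^2.
f_3 = 4x_1 + 3x_2 - 28, LT = x_1.

S(f_1,f_2): lcm = x_1^2. S = -41/24x_1x_2 + 7/12x_1 + 3/4x_2 + 22.
  reduce S modulo (f_1, f_2, f_3):
  remainder -41/18x_2^2 + 137/36x_2 + 191/9 ≠ 0; add h_4 = -41/18x_2^2 + 137/36x_2 + 191/9 to the basis.

S(f_1,f_3): lcm = x_1. S = -25/12x_2 + 25/3.
  reduce S modulo (f_1, f_2, f_3, h_4):
  remainder -25/12x_2 + 25/3 ≠ 0; add h_5 = -25/12x_2 + 25/3 to the basis.

The other S-polynomials (S(f_2,f_3), S(f_1,h_4), S(f_2,h_4), S(f_3,h_4), S(f_1,h_5), S(f_2,h_5), S(f_3,h_5), S(h_4,h_5)) all reduce to 0 modulo the current basis, so we have a Gröbner basis.
Inter-reduce: drop elements whose leading term is divisible by another's, tail-reduce, and make monic.
Reduced Gröbner basis: {x_1 - 4, x_2 - 4}.

A lex Gröbner basis eliminates variables successively. Here x_2 - 4 depends only on x_2, with roots {4}; lifting each root through the earlier basis elements recovers the full solutions.
  x_2 = 4: the earlier basis element becomes x_1 - 4 = 0, giving x_1 = 4 — point (4, 4).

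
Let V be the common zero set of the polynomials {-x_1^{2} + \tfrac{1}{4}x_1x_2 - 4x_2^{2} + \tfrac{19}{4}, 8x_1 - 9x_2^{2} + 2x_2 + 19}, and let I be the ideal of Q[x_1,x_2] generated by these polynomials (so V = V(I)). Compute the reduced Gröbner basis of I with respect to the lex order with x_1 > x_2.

f_1 = -x_1^{2} + \tfrac{1}{4}x_1x_2 - 4x_2^{2} + \tfrac{19}{4}, LT = x_1^{2}.
f_2 = 8x_1 - 9x_2^{2} + 2x_2 + 19, LT = x_1.

S(f_1,f_2): lcm = x_1^{2}. S = \tfrac{9}{8}x_1x_2^{2} - \tfrac{1}{2}x_1x_2 - \tfrac{19}{8}x_1 + 4x_2^{2} - \tfrac{19}{4}.
  leading term x_1x_2^{2}: subtract (\tfrac{9}{64}x_2^{2})·f_2 from \tfrac{9}{8}x_1x_2^{2} - \tfrac{1}{2}x_1x_2 - \tfrac{19}{8}x_1 + 4x_2^{2} - \tfrac{19}{4} → -\tfrac{1}{2}x_1x_2 - \tfrac{19}{8}x_1 + \tfrac{81}{64}x_2^{4} - \tfrac{9}{32}x_2^{3} + \tfrac{85}{64}x_2^{2} - \tfrac{19}{4}
  leading term x_1x_2: subtract (-\tfrac{1}{16}x_2)·f_2 from -\tfrac{1}{2}x_1x_2 - \tfrac{19}{8}x_1 + \tfrac{81}{64}x_2^{4} - \tfrac{9}{32}x_2^{3} + \tfrac{85}{64}x_2^{2} - \tfrac{19}{4} → -\tfrac{19}{8}x_1 + \tfrac{81}{64}x_2^{4} - \tfrac{27}{32}x_2^{3} + \tfrac{93}{64}x_2^{2} + \tfrac{19}{16}x_2 - \tfrac{19}{4}
  leading term x_1: subtract (-\tfrac{19}{64})·f_2 from -\tfrac{19}{8}x_1 + \tfrac{81}{64}x_2^{4} - \tfrac{27}{32}x_2^{3} + \tfrac{93}{64}x_2^{2} + \tfrac{19}{16}x_2 - \tfrac{19}{4} → \tfrac{81}{64}x_2^{4} - \tfrac{27}{32}x_2^{3} - \tfrac{39}{32}x_2^{2} + \tfrac{57}{32}x_2 + \tfrac{57}{64}
  leading term x_2^{4}: no divisor's leading term divides it; move \tfrac{81}{64}x_2^{4} to the remainder.
  leading term x_2^{3}: no divisor's leading term divides it; move -\tfrac{27}{32}x_2^{3} to the remainder.
  leading term x_2^{2}: no divisor's leading term divides it; move -\tfrac{39}{32}x_2^{2} to the remainder.
  leading term x_2: no divisor's leading term divides it; move \tfrac{57}{32}x_2 to the remainder.
  leading term 1: no divisor's leading term divides it; move \tfrac{57}{64} to the remainder.
  remainder \tfrac{81}{64}x_2^{4} - \tfrac{27}{32}x_2^{3} - \tfrac{39}{32}x_2^{2} + \tfrac{57}{32}x_2 + \tfrac{57}{64} ≠ 0; add g_3 = \tfrac{81}{64}x_2^{4} - \tfrac{27}{32}x_2^{3} - \tfrac{39}{32}x_2^{2} + \tfrac{57}{32}x_2 + \tfrac{57}{64} to the basis.

The other S-polynomials (S(f_1,g_3), S(f_2,g_3)) all reduce to 0 modulo the current basis, so we have a Gröbner basis.
Inter-reduce: drop elements whose leading term is divisible by another's, tail-reduce, and make monic.

G = {x_1 - \tfrac{9}{8}x_2^{2} + \tfrac{1}{4}x_2 + \tfrac{19}{8}, x_2^{4} - \tfrac{2}{3}x_2^{3} - \tfrac{26}{27}x_2^{2} + \tfrac{38}{27}x_2 + \tfrac{19}{27}}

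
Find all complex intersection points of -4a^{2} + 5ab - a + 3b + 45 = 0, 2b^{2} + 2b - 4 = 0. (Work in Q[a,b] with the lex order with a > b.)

{(-11/8 + sqrt(745)/8, -2), (-sqrt(745)/8 - 11/8, -2), (-3, 1), (4, 1)}

Compute a lex Gröbner basis by Buchberger's algorithm.
f_1 = -4a^{2} + 5ab - a + 3b + 45, LT = a^{2}.
f_2 = 2b^{2} + 2b - 4, LT = b^{2}.

The S-polynomials (S(f_1,f_2)) all reduce to 0 modulo the current basis, so we have a Gröbner basis.
Inter-reduce: drop elements whose leading term is divisible by another's, tail-reduce, and make monic.
Reduced Gröbner basis: {a^{2} - \tfrac{5}{4}ab + \tfrac{1}{4}a - \tfrac{3}{4}b - \tfrac{45}{4}, b^{2} + b - 2}.

The lex basis is triangular: the last element involves only b. Solving b^{2} + b - 2 = 0 gives b ∈ {-2, 1}; substituting each value into the earlier elements determines the remaining variables.
  b = -2: the earlier basis element becomes a^{2} + \tfrac{11}{4}a - \tfrac{39}{4} = 0, giving a = -11/8 + sqrt(745)/8, -sqrt(745)/8 - 11/8 — points (-11/8 + sqrt(745)/8, -2), (-sqrt(745)/8 - 11/8, -2).
  b = 1: the earlier basis element becomes a^{2} - a - 12 = 0, giving a = -3, 4 — points (-3, 1), (4, 1).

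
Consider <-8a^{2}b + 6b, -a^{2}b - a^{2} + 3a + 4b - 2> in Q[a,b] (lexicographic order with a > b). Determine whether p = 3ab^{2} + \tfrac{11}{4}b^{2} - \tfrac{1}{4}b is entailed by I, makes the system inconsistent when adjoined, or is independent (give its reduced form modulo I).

3ab^{2} + \tfrac{11}{4}b^{2} - \tfrac{1}{4}b lies in I (it reduces to 0).

First compute the reduced Gröbner basis of I by Buchberger's algorithm.
f_1 = -8a^{2}b + 6b, LT = a^{2}b.
f_2 = -a^{2}b - a^{2} + 3a + 4b - 2, LT = a^{2}b.

S(f_1,f_2): lcm = a^{2}b. S = -a^{2} + 3a + \tfrac{13}{4}b - 2.
  reduce S modulo (f_1, f_2):
  remainder -a^{2} + 3a + \tfrac{13}{4}b - 2 ≠ 0; add h_3 = -a^{2} + 3a + \tfrac{13}{4}b - 2 to the basis.

S(f_1,h_3): lcm = a^{2}b. S = 3ab + \tfrac{13}{4}b^{2} - \tfrac{11}{4}b.
  reduce S modulo (f_1, f_2, h_3):
  remainder 3ab + \tfrac{13}{4}b^{2} - \tfrac{11}{4}b ≠ 0; add h_4 = 3ab + \tfrac{13}{4}b^{2} - \tfrac{11}{4}b to the basis.

S(f_1,h_4): lcm = a^{2}b. S = -\tfrac{13}{12}ab^{2} + \tfrac{11}{12}ab - \tfrac{3}{4}b.
  reduce S modulo (f_1, f_2, h_3, h_4):
  remainder \tfrac{169}{144}b^{3} - \tfrac{143}{72}b^{2} + \tfrac{13}{144}b ≠ 0; add h_5 = \tfrac{169}{144}b^{3} - \tfrac{143}{72}b^{2} + \tfrac{13}{144}b to the basis.

The other S-polynomials (S(f_2,h_3), S(f_2,h_4), S(h_3,h_4), S(f_1,h_5), S(f_2,h_5), S(h_3,h_5), S(h_4,h_5)) all reduce to 0 modulo the current basis, so we have a Gröbner basis.
Inter-reduce: drop elements whose leading term is divisible by another's, tail-reduce, and make monic.
Reduced Gröbner basis: {a^{2} - 3a - \tfrac{13}{4}b + 2, ab + \tfrac{13}{12}b^{2} - \tfrac{11}{12}b, b^{3} - \tfrac{22}{13}b^{2} + \tfrac{1}{13}b}.
Label its elements g_1 = a^{2} - 3a - \tfrac{13}{4}b + 2, g_2 = ab + \tfrac{13}{12}b^{2} - \tfrac{11}{12}b, g_3 = b^{3} - \tfrac{22}{13}b^{2} + \tfrac{1}{13}b.

Reduce p = 3ab^{2} + \tfrac{11}{4}b^{2} - \tfrac{1}{4}b modulo G:
  leading term ab^{2}: subtract (3b)·g_2 from 3ab^{2} + \tfrac{11}{4}b^{2} - \tfrac{1}{4}b → -\tfrac{13}{4}b^{3} + \tfrac{11}{2}b^{2} - \tfrac{1}{4}b
  leading term b^{3}: subtract (-\tfrac{13}{4})·g_3 from -\tfrac{13}{4}b^{3} + \tfrac{11}{2}b^{2} - \tfrac{1}{4}b → 0
  normal form = 0.
Since the normal form is 0, p ∈ I.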